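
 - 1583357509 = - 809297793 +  - 774059716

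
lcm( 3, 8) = 24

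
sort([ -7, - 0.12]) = [-7 , - 0.12] 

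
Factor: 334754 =2^1*7^1 * 23911^1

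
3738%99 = 75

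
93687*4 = 374748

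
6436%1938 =622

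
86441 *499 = 43134059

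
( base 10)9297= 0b10010001010001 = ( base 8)22121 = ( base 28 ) BO1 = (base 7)36051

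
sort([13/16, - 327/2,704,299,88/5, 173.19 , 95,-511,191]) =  [ - 511 ,-327/2, 13/16, 88/5, 95, 173.19, 191, 299, 704]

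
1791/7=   1791/7 = 255.86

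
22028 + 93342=115370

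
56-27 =29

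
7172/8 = 1793/2 =896.50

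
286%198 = 88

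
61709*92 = 5677228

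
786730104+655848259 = 1442578363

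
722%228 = 38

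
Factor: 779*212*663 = 2^2 * 3^1*13^1*17^1*19^1*41^1*53^1 = 109493124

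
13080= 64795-51715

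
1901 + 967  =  2868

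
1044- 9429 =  - 8385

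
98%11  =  10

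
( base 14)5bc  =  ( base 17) 3G7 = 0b10001111010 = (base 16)47A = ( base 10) 1146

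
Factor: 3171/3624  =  7/8 = 2^(-3 ) * 7^1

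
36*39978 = 1439208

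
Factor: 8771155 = 5^1*1754231^1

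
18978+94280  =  113258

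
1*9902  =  9902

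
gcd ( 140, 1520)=20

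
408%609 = 408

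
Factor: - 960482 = - 2^1*79^1*6079^1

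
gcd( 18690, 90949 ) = 1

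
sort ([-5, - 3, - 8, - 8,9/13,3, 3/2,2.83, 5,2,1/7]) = [ - 8,-8, - 5 , - 3,1/7 , 9/13,3/2, 2 , 2.83,  3,5] 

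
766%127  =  4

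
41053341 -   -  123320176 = 164373517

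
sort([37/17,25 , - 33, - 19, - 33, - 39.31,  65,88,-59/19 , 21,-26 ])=[ - 39.31, - 33, - 33 , - 26, - 19, - 59/19,37/17, 21, 25, 65,88]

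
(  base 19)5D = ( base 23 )4g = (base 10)108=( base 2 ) 1101100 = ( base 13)84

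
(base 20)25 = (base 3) 1200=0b101101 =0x2d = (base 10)45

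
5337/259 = 20+157/259 =20.61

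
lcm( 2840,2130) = 8520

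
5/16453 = 5/16453 = 0.00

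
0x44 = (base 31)26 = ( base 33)22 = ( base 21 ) 35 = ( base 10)68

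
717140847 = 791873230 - 74732383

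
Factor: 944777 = 944777^1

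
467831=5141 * 91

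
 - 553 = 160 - 713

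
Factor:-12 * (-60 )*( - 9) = -6480 = - 2^4*3^4 *5^1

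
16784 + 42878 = 59662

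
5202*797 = 4145994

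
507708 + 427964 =935672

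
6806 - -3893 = 10699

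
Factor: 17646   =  2^1*3^1*17^1*173^1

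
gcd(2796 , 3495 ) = 699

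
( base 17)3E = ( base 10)65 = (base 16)41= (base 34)1v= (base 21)32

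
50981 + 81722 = 132703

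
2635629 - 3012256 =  - 376627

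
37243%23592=13651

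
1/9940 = 1/9940 = 0.00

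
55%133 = 55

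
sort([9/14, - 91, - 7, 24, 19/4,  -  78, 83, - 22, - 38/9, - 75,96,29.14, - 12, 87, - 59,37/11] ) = [-91,  -  78 , - 75, - 59,- 22,- 12,  -  7, - 38/9,9/14, 37/11,19/4,24, 29.14, 83,  87,96]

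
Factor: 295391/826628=2^(  -  2 )*11^( - 1 )  *89^1*3319^1 * 18787^( - 1)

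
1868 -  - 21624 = 23492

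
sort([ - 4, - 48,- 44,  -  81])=[ - 81, - 48, - 44, - 4] 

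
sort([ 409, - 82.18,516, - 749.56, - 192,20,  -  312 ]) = [- 749.56, - 312, - 192, - 82.18 , 20,409, 516]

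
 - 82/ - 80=1+1/40 = 1.02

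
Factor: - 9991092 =-2^2*3^1*832591^1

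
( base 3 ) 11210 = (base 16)81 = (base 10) 129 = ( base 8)201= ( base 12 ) A9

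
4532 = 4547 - 15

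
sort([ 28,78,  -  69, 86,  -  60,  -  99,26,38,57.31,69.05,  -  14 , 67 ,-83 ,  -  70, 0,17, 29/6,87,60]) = [ - 99,- 83, - 70, - 69,-60,-14, 0,29/6, 17,26,28, 38, 57.31,60,67 , 69.05,78, 86,87 ] 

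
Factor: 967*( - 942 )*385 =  - 350701890 =- 2^1*3^1*5^1*7^1 * 11^1 * 157^1*967^1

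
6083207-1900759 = 4182448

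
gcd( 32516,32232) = 4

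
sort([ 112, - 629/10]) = [-629/10, 112 ]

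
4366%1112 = 1030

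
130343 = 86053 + 44290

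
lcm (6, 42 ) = 42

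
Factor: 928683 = 3^2*7^1*14741^1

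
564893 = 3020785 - 2455892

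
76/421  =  76/421 = 0.18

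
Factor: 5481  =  3^3*7^1*29^1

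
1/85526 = 1/85526= 0.00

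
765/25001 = 765/25001 =0.03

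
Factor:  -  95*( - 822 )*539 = 2^1*3^1*5^1*7^2*11^1*19^1 * 137^1 = 42090510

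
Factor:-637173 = -3^3*23599^1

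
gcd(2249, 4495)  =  1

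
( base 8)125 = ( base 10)85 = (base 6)221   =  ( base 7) 151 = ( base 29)2r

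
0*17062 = 0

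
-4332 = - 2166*2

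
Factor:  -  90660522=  - 2^1*3^1*15110087^1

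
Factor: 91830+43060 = 2^1*5^1*7^1*41^1*47^1  =  134890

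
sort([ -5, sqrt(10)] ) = [-5, sqrt ( 10)]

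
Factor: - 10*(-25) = 250 =2^1*5^3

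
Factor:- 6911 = -6911^1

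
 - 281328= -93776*3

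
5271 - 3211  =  2060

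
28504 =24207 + 4297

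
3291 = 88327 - 85036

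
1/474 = 1/474=0.00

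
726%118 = 18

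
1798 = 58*31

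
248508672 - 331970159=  - 83461487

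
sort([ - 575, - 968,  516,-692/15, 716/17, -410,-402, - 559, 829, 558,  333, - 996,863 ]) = [ - 996,-968,-575, - 559,-410, - 402, - 692/15, 716/17,  333,516,  558, 829,863 ]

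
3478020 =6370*546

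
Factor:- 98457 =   -  3^1*37^1 * 887^1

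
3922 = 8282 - 4360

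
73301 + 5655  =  78956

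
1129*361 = 407569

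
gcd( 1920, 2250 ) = 30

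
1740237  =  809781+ 930456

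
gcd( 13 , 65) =13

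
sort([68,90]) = [68,90 ] 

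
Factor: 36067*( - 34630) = - 1249000210 = - 2^1*5^1 * 3463^1 * 36067^1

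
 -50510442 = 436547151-487057593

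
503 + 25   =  528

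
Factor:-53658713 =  - 53658713^1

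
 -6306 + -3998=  - 10304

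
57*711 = 40527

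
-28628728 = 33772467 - 62401195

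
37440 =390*96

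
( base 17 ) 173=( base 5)3121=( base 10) 411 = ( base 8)633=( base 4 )12123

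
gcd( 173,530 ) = 1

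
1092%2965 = 1092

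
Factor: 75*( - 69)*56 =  - 289800=- 2^3*3^2*5^2 * 7^1*23^1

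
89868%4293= 4008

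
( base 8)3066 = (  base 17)589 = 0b11000110110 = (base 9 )2156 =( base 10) 1590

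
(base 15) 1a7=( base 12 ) 27a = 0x17E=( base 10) 382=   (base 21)I4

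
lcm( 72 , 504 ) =504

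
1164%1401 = 1164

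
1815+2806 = 4621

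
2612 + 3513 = 6125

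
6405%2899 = 607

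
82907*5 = 414535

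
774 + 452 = 1226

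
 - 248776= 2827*( - 88)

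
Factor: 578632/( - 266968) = -479/221 = - 13^( - 1)*17^( - 1 ) * 479^1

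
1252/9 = 139 + 1/9= 139.11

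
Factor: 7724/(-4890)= - 3862/2445 = -2^1 * 3^( - 1)*5^( - 1 )*163^( - 1)*1931^1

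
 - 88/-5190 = 44/2595 = 0.02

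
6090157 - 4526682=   1563475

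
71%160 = 71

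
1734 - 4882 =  - 3148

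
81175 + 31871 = 113046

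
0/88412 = 0 = 0.00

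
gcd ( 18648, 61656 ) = 168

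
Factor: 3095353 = 3095353^1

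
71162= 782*91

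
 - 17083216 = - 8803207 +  - 8280009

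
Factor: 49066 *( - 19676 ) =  - 2^3*4919^1*24533^1 = - 965422616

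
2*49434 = 98868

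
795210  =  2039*390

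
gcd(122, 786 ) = 2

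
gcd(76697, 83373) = 1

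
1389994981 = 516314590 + 873680391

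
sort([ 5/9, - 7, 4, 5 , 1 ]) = [ - 7, 5/9 , 1,  4,5 ]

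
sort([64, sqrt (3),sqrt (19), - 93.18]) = [ - 93.18,sqrt (3 ),sqrt( 19),64] 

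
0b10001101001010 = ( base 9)13347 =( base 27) CAG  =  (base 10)9034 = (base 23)h1i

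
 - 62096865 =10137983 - 72234848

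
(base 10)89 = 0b1011001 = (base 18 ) 4H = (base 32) 2p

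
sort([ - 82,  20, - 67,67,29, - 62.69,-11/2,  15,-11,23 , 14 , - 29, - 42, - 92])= [ - 92,-82, - 67, - 62.69, - 42, - 29,  -  11, - 11/2, 14, 15,  20, 23, 29, 67]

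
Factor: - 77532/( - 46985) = 2^2 * 3^1*5^(  -  1) * 7^1*13^1 * 71^1 * 9397^( - 1) 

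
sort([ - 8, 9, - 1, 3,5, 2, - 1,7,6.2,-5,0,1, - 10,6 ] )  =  [ - 10 , - 8, - 5, - 1, - 1 , 0, 1, 2,3,  5,6,6.2 , 7, 9]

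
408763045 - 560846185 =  - 152083140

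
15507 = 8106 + 7401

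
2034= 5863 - 3829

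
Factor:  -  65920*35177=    - 2318867840= - 2^7 * 5^1*29^1*103^1*1213^1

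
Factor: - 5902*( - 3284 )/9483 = 19382168/9483  =  2^3 * 3^(-1)*13^1*29^(- 1)*109^( - 1)*227^1*821^1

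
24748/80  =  6187/20  =  309.35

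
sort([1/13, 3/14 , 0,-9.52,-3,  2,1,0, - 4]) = [ - 9.52, - 4, - 3, 0,0, 1/13,3/14,1, 2 ] 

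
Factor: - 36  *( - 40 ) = 2^5*3^2*  5^1 = 1440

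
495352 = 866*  572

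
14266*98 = 1398068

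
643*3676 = 2363668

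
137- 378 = -241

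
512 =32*16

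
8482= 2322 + 6160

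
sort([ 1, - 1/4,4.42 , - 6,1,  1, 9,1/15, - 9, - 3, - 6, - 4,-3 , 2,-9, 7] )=[ - 9, - 9, - 6, - 6, - 4, - 3, - 3, - 1/4,1/15, 1 , 1, 1,2,4.42,7,9 ] 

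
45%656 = 45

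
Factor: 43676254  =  2^1*47^1 * 229^1*2029^1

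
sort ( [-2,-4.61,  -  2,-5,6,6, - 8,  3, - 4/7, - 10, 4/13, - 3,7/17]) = [- 10,  -  8, - 5,-4.61,-3, - 2, - 2, -4/7,  4/13,7/17,3,6,6 ] 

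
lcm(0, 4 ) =0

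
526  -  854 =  - 328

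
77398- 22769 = 54629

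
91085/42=91085/42 = 2168.69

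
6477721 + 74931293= 81409014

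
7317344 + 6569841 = 13887185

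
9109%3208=2693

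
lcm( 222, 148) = 444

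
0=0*804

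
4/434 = 2/217=   0.01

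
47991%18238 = 11515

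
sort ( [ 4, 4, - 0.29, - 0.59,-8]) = [  -  8, - 0.59,-0.29,4,4]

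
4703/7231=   4703/7231 =0.65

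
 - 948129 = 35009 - 983138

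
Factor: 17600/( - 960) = -55/3=-3^(-1) * 5^1 * 11^1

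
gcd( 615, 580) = 5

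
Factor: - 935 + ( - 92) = -13^1*79^1 = -1027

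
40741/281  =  144+277/281 = 144.99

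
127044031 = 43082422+83961609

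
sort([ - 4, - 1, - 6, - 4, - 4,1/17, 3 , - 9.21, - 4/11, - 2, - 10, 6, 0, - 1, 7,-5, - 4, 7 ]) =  [ - 10, - 9.21, - 6, - 5, - 4, - 4 ,  -  4, - 4, - 2,  -  1, - 1,-4/11, 0, 1/17,3, 6, 7,7 ] 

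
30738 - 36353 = -5615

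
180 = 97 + 83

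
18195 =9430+8765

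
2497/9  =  277 + 4/9 = 277.44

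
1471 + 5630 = 7101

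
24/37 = 24/37 = 0.65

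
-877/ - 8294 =877/8294 = 0.11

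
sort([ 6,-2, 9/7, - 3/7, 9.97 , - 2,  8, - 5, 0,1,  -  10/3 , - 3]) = [ - 5, - 10/3, - 3,-2, -2,-3/7,  0, 1, 9/7, 6,8, 9.97 ]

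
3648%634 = 478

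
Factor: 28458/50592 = 2^ ( - 4 )*3^2 = 9/16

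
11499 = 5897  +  5602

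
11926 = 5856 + 6070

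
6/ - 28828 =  - 1 + 14411/14414=- 0.00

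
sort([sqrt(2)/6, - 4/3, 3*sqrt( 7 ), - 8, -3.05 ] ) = [ -8, - 3.05, - 4/3,sqrt ( 2)/6, 3*sqrt( 7 )]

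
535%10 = 5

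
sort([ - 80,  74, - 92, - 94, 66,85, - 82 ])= [ - 94, - 92, - 82, - 80 , 66,74 , 85 ] 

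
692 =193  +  499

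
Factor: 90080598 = 2^1*3^1*283^1*53051^1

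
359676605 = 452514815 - 92838210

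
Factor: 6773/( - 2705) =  - 5^(-1 )*13^1 * 521^1*541^( - 1) 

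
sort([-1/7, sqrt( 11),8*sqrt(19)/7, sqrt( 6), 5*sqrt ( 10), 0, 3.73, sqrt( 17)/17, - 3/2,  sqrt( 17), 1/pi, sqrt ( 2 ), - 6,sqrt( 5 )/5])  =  [ - 6, - 3/2  , - 1/7, 0,sqrt( 17 ) /17,1/pi, sqrt(5) /5, sqrt( 2 ),sqrt (6 ),sqrt(11), 3.73, sqrt( 17),8 * sqrt( 19 )/7, 5 * sqrt( 10) ] 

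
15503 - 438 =15065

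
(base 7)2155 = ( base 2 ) 1100000111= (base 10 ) 775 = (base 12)547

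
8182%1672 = 1494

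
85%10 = 5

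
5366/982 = 5 + 228/491 = 5.46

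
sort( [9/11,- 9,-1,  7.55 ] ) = [ - 9, - 1,9/11,  7.55]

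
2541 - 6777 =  - 4236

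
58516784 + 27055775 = 85572559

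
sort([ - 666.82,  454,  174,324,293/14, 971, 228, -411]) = [ - 666.82, - 411, 293/14, 174,228, 324,454, 971]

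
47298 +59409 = 106707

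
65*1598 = 103870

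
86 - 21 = 65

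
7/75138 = 1/10734 = 0.00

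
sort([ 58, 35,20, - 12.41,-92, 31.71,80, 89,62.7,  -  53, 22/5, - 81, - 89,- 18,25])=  [  -  92 ,-89,-81, - 53,-18, - 12.41,  22/5,  20, 25,31.71, 35,  58, 62.7,  80,89]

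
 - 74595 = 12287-86882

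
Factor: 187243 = 7^1*23^1*1163^1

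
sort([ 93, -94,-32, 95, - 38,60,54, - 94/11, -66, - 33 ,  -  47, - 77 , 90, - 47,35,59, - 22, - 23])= [ - 94, - 77,-66, - 47, - 47, - 38, - 33,-32, - 23, - 22, - 94/11,35, 54, 59, 60,90, 93,95]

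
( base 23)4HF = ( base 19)6IE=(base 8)4732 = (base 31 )2JB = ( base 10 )2522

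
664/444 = 166/111 =1.50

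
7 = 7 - 0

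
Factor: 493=17^1*29^1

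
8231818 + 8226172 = 16457990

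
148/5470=74/2735= 0.03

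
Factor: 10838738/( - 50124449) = -2^1*17^ (  -  2)*251^( - 1 ) * 691^( - 1)*5419369^1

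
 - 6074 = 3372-9446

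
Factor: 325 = 5^2 *13^1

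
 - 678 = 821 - 1499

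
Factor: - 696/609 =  - 2^3*7^( - 1)=- 8/7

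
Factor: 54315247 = 7^1* 97^1*167^1 * 479^1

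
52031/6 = 52031/6 = 8671.83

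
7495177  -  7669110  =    -  173933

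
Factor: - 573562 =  - 2^1*11^1 * 29^2*31^1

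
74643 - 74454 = 189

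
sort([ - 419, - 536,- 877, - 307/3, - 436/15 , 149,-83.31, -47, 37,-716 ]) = [ - 877,  -  716, - 536, - 419 , - 307/3, - 83.31, -47,-436/15, 37, 149]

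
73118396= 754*96974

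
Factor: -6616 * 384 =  - 2^10*3^1 * 827^1 = - 2540544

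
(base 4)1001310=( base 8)10164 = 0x1074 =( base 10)4212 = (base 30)4kc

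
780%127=18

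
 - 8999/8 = -8999/8 = - 1124.88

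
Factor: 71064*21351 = 2^3*3^4*7^1 * 11^1*47^1*647^1 = 1517287464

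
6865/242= 6865/242 = 28.37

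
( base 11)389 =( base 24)j4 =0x1cc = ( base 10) 460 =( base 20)130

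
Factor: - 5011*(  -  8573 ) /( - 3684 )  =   - 42959303/3684 = - 2^(  -  2 )*3^( - 1)*307^( - 1) * 5011^1*8573^1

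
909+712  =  1621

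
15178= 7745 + 7433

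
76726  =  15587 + 61139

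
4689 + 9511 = 14200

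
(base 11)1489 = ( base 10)1912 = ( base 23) 3e3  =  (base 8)3570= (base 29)27R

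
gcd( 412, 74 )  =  2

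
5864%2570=724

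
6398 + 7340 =13738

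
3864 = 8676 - 4812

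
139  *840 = 116760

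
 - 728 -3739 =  - 4467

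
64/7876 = 16/1969 = 0.01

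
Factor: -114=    - 2^1*3^1*19^1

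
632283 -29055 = 603228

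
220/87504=55/21876 = 0.00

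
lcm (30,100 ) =300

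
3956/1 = 3956 = 3956.00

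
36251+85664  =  121915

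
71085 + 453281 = 524366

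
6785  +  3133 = 9918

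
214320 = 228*940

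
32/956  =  8/239 = 0.03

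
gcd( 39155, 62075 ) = 955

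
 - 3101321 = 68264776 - 71366097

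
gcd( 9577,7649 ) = 1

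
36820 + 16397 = 53217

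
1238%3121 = 1238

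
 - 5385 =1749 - 7134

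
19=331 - 312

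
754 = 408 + 346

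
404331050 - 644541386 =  - 240210336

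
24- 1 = 23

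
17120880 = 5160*3318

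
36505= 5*7301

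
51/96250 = 51/96250=0.00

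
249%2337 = 249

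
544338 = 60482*9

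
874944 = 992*882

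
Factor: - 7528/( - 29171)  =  2^3*31^( - 1)  =  8/31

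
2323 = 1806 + 517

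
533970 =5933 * 90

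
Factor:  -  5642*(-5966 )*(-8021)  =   -2^2*7^1 * 13^2*19^1*31^1*157^1*617^1 = -269988239612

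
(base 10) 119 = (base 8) 167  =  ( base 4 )1313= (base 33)3k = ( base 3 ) 11102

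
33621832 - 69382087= - 35760255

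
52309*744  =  38917896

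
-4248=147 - 4395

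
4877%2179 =519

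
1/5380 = 1/5380 = 0.00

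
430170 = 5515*78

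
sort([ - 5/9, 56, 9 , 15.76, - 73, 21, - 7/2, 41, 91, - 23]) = [ - 73,  -  23, - 7/2, - 5/9, 9,15.76, 21, 41, 56,91]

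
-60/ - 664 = 15/166 = 0.09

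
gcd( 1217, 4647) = 1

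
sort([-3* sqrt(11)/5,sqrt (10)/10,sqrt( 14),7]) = [ - 3*sqrt(11)/5, sqrt (10)/10, sqrt(14),7]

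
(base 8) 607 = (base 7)1066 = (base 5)3031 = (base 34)bh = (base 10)391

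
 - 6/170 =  -3/85 = -  0.04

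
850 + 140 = 990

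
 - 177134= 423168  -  600302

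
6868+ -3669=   3199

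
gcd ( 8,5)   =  1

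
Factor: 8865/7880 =2^( - 3)*3^2 = 9/8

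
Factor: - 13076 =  - 2^2*7^1*467^1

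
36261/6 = 12087/2 = 6043.50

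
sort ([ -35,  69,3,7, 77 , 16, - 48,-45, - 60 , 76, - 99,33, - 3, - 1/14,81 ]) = [ - 99,-60, - 48, - 45, - 35 , - 3,- 1/14, 3,7,16,33,69,76,77, 81]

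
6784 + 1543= 8327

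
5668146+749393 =6417539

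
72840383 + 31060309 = 103900692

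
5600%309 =38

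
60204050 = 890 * 67645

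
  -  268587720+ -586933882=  - 855521602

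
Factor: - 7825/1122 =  - 2^( - 1 )*3^( - 1) * 5^2*11^(-1 )*17^( - 1)*313^1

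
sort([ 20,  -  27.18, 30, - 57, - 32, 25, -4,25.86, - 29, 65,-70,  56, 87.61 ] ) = [- 70,  -  57, - 32, - 29, - 27.18,-4,20, 25,25.86, 30, 56,  65,87.61 ]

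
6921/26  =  266 + 5/26 =266.19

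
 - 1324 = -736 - 588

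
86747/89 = 974 + 61/89 = 974.69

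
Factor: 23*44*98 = 2^3  *  7^2*11^1*23^1 = 99176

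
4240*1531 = 6491440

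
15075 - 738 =14337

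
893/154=893/154 = 5.80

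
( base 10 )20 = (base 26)K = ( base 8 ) 24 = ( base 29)k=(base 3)202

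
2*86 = 172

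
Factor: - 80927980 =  - 2^2*5^1*7^1*29^1*31^1*643^1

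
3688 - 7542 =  - 3854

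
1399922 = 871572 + 528350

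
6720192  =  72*93336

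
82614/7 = 11802= 11802.00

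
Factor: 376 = 2^3*47^1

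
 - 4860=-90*54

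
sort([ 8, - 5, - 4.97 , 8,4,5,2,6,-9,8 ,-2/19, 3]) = [ - 9, - 5, - 4.97, - 2/19,2,3,4,  5, 6,8, 8, 8]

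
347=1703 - 1356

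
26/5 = 26/5= 5.20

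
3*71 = 213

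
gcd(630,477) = 9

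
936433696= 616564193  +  319869503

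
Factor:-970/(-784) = 485/392 = 2^( - 3 )*5^1*7^( - 2)*97^1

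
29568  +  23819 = 53387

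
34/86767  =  34/86767= 0.00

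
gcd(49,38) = 1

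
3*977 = 2931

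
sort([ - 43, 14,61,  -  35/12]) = [ - 43, - 35/12,  14, 61 ] 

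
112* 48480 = 5429760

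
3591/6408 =399/712  =  0.56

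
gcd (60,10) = 10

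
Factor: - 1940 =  - 2^2*5^1*97^1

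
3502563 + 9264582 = 12767145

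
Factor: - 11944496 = -2^4 * 746531^1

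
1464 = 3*488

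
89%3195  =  89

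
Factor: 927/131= 3^2 * 103^1*131^( -1)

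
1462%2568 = 1462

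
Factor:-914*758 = - 692812= -  2^2*379^1*457^1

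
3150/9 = 350 = 350.00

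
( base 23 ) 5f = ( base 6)334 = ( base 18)74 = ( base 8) 202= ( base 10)130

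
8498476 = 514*16534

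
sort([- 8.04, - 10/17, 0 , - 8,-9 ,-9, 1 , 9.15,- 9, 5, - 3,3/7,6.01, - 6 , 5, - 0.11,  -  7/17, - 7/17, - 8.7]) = [ - 9,-9, - 9,  -  8.7, - 8.04,- 8,  -  6, - 3, - 10/17,  -  7/17,  -  7/17, - 0.11, 0,3/7,1, 5, 5, 6.01,9.15 ]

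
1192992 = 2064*578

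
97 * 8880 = 861360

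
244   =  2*122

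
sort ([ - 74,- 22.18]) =[  -  74, - 22.18 ] 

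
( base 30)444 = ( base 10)3724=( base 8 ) 7214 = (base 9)5087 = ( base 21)897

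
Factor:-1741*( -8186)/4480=7125913/2240 = 2^(-6)*5^ ( - 1 ) * 7^( - 1 ) * 1741^1*4093^1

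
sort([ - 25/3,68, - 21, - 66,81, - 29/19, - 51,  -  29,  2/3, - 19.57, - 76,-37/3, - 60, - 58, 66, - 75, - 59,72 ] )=[-76,  -  75, - 66,- 60,  -  59 , - 58, - 51, - 29, -21, - 19.57, - 37/3, -25/3, - 29/19, 2/3 , 66, 68, 72, 81]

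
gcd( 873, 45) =9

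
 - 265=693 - 958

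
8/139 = 8/139 = 0.06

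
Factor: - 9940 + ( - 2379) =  - 12319 = - 97^1*127^1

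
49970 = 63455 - 13485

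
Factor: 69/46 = 2^( - 1)*3^1 = 3/2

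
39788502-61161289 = - 21372787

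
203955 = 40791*5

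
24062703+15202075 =39264778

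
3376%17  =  10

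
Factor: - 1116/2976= - 2^ ( - 3)*3^1 = - 3/8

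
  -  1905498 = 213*(  -  8946 )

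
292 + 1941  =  2233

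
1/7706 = 1/7706  =  0.00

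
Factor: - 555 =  - 3^1*5^1*37^1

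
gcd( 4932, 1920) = 12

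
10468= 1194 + 9274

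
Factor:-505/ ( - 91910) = 1/182 = 2^( - 1)*7^( - 1)*13^( - 1 )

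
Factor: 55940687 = 11^1*41^1*71^1*1747^1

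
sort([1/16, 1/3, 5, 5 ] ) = [1/16  ,  1/3 , 5  ,  5 ]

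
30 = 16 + 14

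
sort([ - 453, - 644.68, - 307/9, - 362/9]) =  [ - 644.68, - 453,-362/9 , - 307/9 ] 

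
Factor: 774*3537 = 2737638 = 2^1 *3^5 * 43^1* 131^1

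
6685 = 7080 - 395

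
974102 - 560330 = 413772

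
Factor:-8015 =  - 5^1*7^1*229^1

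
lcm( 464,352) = 10208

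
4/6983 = 4/6983 = 0.00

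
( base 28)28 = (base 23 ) 2i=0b1000000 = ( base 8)100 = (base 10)64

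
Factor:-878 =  - 2^1*439^1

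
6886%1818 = 1432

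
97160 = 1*97160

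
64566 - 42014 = 22552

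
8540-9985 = -1445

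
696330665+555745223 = 1252075888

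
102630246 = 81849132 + 20781114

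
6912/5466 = 1152/911 = 1.26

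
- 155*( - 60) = 9300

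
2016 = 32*63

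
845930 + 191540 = 1037470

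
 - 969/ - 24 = 40+3/8  =  40.38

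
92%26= 14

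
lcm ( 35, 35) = 35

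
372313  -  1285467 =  - 913154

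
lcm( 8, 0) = 0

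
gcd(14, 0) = 14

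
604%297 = 10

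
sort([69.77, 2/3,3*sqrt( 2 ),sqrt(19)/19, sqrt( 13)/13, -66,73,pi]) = [ - 66, sqrt( 19 ) /19, sqrt( 13)/13, 2/3, pi,3*sqrt(2 ),69.77, 73]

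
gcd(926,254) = 2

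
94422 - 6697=87725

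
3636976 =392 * 9278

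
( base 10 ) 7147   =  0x1BEB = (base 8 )15753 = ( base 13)333a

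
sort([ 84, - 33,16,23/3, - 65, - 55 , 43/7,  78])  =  [ -65,-55, - 33,43/7,23/3,16 , 78,84]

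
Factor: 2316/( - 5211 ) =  - 2^2*3^( - 2) = - 4/9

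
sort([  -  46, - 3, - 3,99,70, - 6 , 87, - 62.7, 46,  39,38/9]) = [-62.7,  -  46, - 6, - 3, - 3,38/9, 39, 46, 70,87,  99 ] 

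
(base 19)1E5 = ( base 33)j5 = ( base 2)1001111000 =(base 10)632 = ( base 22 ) 16G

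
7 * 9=63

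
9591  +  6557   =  16148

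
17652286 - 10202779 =7449507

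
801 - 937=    - 136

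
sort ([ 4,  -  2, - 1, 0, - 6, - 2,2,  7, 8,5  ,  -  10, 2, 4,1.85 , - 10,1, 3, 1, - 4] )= [ - 10, - 10, - 6, - 4, - 2, -2, - 1, 0, 1, 1, 1.85, 2,2, 3, 4, 4,5, 7,8 ] 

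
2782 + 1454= 4236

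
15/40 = 3/8  =  0.38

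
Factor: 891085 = 5^1 * 13^1*13709^1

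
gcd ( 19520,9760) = 9760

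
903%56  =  7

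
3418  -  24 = 3394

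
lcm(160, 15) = 480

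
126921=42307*3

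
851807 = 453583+398224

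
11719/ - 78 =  - 11719/78 = -150.24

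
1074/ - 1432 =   -  3/4 = -  0.75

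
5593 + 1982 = 7575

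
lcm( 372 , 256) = 23808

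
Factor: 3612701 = 271^1*13331^1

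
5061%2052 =957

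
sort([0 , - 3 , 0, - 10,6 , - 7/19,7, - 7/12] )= [ - 10, - 3, - 7/12 , - 7/19, 0 , 0,6,7 ]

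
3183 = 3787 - 604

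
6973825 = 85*82045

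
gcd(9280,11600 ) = 2320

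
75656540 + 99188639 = 174845179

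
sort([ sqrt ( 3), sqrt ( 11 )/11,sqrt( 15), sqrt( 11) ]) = [sqrt( 11)/11,  sqrt( 3 ), sqrt (11),  sqrt(15) ] 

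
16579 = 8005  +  8574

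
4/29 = 4/29 = 0.14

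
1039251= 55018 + 984233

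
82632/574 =143+ 275/287 = 143.96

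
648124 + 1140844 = 1788968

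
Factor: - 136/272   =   - 2^(- 1) = -1/2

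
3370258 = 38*88691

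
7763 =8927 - 1164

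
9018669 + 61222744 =70241413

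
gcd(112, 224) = 112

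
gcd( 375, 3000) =375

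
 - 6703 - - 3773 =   -  2930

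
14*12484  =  174776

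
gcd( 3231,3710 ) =1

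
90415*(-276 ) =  - 24954540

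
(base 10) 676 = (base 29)n9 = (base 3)221001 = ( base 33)kg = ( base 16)2a4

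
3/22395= 1/7465 = 0.00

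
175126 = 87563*2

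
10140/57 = 3380/19 = 177.89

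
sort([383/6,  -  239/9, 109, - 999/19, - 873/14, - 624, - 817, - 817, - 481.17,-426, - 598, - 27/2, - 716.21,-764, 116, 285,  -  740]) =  [-817, - 817,-764, - 740 ,  -  716.21 , - 624, - 598 , - 481.17, - 426, - 873/14 , -999/19,  -  239/9, - 27/2 , 383/6,  109 , 116, 285]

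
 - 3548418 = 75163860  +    -  78712278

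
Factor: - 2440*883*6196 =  - 2^5*5^1*61^1*883^1*1549^1= -  13349405920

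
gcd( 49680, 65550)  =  690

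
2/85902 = 1/42951 = 0.00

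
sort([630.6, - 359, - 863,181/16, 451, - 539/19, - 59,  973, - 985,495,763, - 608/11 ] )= [  -  985, - 863  , - 359,  -  59 , - 608/11, - 539/19, 181/16,451,495,  630.6, 763  ,  973] 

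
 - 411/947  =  -411/947 = - 0.43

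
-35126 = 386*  ( - 91 ) 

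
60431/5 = 12086 + 1/5 = 12086.20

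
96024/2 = 48012 = 48012.00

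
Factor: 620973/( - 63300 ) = -981/100 = - 2^( - 2)*3^2 * 5^( - 2 )*109^1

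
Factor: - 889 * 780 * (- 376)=260725920= 2^5*3^1 * 5^1 * 7^1 * 13^1*47^1*127^1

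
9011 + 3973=12984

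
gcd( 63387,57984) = 3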